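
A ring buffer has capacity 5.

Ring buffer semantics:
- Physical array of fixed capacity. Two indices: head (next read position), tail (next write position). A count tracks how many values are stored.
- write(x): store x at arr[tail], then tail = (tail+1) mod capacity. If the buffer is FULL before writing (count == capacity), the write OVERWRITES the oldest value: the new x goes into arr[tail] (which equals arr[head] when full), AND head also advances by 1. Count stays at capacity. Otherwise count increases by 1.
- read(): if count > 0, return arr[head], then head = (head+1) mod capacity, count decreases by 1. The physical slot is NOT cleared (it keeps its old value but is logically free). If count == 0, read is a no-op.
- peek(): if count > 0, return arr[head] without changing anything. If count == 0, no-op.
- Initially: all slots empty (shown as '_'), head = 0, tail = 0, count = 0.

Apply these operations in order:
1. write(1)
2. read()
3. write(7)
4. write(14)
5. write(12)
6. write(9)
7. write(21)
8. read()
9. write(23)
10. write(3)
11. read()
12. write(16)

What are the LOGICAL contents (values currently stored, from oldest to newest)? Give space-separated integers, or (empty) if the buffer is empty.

After op 1 (write(1)): arr=[1 _ _ _ _] head=0 tail=1 count=1
After op 2 (read()): arr=[1 _ _ _ _] head=1 tail=1 count=0
After op 3 (write(7)): arr=[1 7 _ _ _] head=1 tail=2 count=1
After op 4 (write(14)): arr=[1 7 14 _ _] head=1 tail=3 count=2
After op 5 (write(12)): arr=[1 7 14 12 _] head=1 tail=4 count=3
After op 6 (write(9)): arr=[1 7 14 12 9] head=1 tail=0 count=4
After op 7 (write(21)): arr=[21 7 14 12 9] head=1 tail=1 count=5
After op 8 (read()): arr=[21 7 14 12 9] head=2 tail=1 count=4
After op 9 (write(23)): arr=[21 23 14 12 9] head=2 tail=2 count=5
After op 10 (write(3)): arr=[21 23 3 12 9] head=3 tail=3 count=5
After op 11 (read()): arr=[21 23 3 12 9] head=4 tail=3 count=4
After op 12 (write(16)): arr=[21 23 3 16 9] head=4 tail=4 count=5

Answer: 9 21 23 3 16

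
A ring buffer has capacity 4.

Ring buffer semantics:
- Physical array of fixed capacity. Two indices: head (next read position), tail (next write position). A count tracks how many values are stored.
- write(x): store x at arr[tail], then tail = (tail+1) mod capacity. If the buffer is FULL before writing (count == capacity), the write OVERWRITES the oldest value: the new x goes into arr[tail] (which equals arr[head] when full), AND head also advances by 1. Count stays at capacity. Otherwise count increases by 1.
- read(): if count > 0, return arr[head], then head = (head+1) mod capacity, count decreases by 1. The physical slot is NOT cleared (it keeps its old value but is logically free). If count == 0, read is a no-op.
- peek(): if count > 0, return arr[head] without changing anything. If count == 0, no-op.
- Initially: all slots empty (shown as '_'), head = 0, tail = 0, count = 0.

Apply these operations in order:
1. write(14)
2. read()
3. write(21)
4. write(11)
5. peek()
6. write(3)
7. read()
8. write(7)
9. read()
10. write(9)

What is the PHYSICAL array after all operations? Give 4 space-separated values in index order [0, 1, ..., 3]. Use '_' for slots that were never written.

After op 1 (write(14)): arr=[14 _ _ _] head=0 tail=1 count=1
After op 2 (read()): arr=[14 _ _ _] head=1 tail=1 count=0
After op 3 (write(21)): arr=[14 21 _ _] head=1 tail=2 count=1
After op 4 (write(11)): arr=[14 21 11 _] head=1 tail=3 count=2
After op 5 (peek()): arr=[14 21 11 _] head=1 tail=3 count=2
After op 6 (write(3)): arr=[14 21 11 3] head=1 tail=0 count=3
After op 7 (read()): arr=[14 21 11 3] head=2 tail=0 count=2
After op 8 (write(7)): arr=[7 21 11 3] head=2 tail=1 count=3
After op 9 (read()): arr=[7 21 11 3] head=3 tail=1 count=2
After op 10 (write(9)): arr=[7 9 11 3] head=3 tail=2 count=3

Answer: 7 9 11 3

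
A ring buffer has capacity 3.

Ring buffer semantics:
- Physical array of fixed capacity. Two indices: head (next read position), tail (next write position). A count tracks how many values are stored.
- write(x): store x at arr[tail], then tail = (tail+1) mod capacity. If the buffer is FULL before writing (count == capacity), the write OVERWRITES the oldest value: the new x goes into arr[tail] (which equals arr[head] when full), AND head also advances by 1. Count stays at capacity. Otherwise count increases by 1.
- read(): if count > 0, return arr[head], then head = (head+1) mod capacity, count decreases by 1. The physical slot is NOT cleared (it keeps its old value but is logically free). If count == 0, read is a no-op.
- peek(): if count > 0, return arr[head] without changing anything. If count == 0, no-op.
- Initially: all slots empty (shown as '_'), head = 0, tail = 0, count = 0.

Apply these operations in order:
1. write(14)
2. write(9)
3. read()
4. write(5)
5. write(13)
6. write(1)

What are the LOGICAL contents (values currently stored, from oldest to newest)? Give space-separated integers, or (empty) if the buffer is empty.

After op 1 (write(14)): arr=[14 _ _] head=0 tail=1 count=1
After op 2 (write(9)): arr=[14 9 _] head=0 tail=2 count=2
After op 3 (read()): arr=[14 9 _] head=1 tail=2 count=1
After op 4 (write(5)): arr=[14 9 5] head=1 tail=0 count=2
After op 5 (write(13)): arr=[13 9 5] head=1 tail=1 count=3
After op 6 (write(1)): arr=[13 1 5] head=2 tail=2 count=3

Answer: 5 13 1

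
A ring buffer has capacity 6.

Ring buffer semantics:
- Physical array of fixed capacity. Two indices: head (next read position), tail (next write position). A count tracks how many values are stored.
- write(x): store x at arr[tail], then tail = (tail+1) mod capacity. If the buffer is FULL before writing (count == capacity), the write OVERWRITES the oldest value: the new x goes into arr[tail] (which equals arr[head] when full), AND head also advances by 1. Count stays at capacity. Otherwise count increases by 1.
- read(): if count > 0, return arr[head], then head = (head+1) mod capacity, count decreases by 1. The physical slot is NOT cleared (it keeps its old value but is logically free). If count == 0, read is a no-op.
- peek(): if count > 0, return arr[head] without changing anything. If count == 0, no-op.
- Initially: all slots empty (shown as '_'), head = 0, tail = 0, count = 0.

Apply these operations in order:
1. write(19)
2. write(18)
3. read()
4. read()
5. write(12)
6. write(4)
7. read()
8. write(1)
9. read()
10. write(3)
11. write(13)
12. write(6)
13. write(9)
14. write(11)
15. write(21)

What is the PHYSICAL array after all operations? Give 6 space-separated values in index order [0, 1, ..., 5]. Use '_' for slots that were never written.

After op 1 (write(19)): arr=[19 _ _ _ _ _] head=0 tail=1 count=1
After op 2 (write(18)): arr=[19 18 _ _ _ _] head=0 tail=2 count=2
After op 3 (read()): arr=[19 18 _ _ _ _] head=1 tail=2 count=1
After op 4 (read()): arr=[19 18 _ _ _ _] head=2 tail=2 count=0
After op 5 (write(12)): arr=[19 18 12 _ _ _] head=2 tail=3 count=1
After op 6 (write(4)): arr=[19 18 12 4 _ _] head=2 tail=4 count=2
After op 7 (read()): arr=[19 18 12 4 _ _] head=3 tail=4 count=1
After op 8 (write(1)): arr=[19 18 12 4 1 _] head=3 tail=5 count=2
After op 9 (read()): arr=[19 18 12 4 1 _] head=4 tail=5 count=1
After op 10 (write(3)): arr=[19 18 12 4 1 3] head=4 tail=0 count=2
After op 11 (write(13)): arr=[13 18 12 4 1 3] head=4 tail=1 count=3
After op 12 (write(6)): arr=[13 6 12 4 1 3] head=4 tail=2 count=4
After op 13 (write(9)): arr=[13 6 9 4 1 3] head=4 tail=3 count=5
After op 14 (write(11)): arr=[13 6 9 11 1 3] head=4 tail=4 count=6
After op 15 (write(21)): arr=[13 6 9 11 21 3] head=5 tail=5 count=6

Answer: 13 6 9 11 21 3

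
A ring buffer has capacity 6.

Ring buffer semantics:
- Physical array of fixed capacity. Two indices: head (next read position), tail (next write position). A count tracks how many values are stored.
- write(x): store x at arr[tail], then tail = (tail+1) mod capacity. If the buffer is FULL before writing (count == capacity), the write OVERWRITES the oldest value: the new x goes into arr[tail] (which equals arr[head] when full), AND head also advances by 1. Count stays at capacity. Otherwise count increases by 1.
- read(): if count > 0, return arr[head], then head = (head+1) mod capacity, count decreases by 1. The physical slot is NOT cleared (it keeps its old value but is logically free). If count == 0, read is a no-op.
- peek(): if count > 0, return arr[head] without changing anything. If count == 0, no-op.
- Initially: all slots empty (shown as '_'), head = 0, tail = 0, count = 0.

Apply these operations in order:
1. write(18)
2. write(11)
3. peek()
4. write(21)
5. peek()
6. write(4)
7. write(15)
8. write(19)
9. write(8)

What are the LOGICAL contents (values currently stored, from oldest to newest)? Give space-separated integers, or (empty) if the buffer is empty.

After op 1 (write(18)): arr=[18 _ _ _ _ _] head=0 tail=1 count=1
After op 2 (write(11)): arr=[18 11 _ _ _ _] head=0 tail=2 count=2
After op 3 (peek()): arr=[18 11 _ _ _ _] head=0 tail=2 count=2
After op 4 (write(21)): arr=[18 11 21 _ _ _] head=0 tail=3 count=3
After op 5 (peek()): arr=[18 11 21 _ _ _] head=0 tail=3 count=3
After op 6 (write(4)): arr=[18 11 21 4 _ _] head=0 tail=4 count=4
After op 7 (write(15)): arr=[18 11 21 4 15 _] head=0 tail=5 count=5
After op 8 (write(19)): arr=[18 11 21 4 15 19] head=0 tail=0 count=6
After op 9 (write(8)): arr=[8 11 21 4 15 19] head=1 tail=1 count=6

Answer: 11 21 4 15 19 8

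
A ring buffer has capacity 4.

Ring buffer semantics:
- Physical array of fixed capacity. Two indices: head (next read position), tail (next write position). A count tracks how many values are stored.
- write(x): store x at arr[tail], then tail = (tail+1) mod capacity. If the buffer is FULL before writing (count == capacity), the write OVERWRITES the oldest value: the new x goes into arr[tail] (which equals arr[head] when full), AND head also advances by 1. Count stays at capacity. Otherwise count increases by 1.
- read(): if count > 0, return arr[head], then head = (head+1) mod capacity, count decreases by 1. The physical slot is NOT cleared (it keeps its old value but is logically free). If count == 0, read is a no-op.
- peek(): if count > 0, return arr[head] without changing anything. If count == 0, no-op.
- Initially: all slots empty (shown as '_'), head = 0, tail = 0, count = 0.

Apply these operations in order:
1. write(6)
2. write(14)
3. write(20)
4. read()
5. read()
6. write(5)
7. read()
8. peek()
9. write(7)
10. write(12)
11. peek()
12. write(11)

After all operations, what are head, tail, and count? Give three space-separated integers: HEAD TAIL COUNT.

After op 1 (write(6)): arr=[6 _ _ _] head=0 tail=1 count=1
After op 2 (write(14)): arr=[6 14 _ _] head=0 tail=2 count=2
After op 3 (write(20)): arr=[6 14 20 _] head=0 tail=3 count=3
After op 4 (read()): arr=[6 14 20 _] head=1 tail=3 count=2
After op 5 (read()): arr=[6 14 20 _] head=2 tail=3 count=1
After op 6 (write(5)): arr=[6 14 20 5] head=2 tail=0 count=2
After op 7 (read()): arr=[6 14 20 5] head=3 tail=0 count=1
After op 8 (peek()): arr=[6 14 20 5] head=3 tail=0 count=1
After op 9 (write(7)): arr=[7 14 20 5] head=3 tail=1 count=2
After op 10 (write(12)): arr=[7 12 20 5] head=3 tail=2 count=3
After op 11 (peek()): arr=[7 12 20 5] head=3 tail=2 count=3
After op 12 (write(11)): arr=[7 12 11 5] head=3 tail=3 count=4

Answer: 3 3 4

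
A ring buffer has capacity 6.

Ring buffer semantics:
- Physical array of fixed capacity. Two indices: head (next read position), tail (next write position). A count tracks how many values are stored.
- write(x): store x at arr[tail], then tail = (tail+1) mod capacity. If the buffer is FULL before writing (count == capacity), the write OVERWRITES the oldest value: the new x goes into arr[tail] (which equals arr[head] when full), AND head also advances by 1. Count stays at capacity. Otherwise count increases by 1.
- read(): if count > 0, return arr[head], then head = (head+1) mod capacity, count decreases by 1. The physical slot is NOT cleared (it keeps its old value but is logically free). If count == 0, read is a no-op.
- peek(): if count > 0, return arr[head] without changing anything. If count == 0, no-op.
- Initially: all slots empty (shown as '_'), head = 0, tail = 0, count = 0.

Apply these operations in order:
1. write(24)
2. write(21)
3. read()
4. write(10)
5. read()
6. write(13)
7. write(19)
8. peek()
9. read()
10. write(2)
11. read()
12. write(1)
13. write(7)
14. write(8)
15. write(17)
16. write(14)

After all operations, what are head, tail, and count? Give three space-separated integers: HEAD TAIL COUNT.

Answer: 5 5 6

Derivation:
After op 1 (write(24)): arr=[24 _ _ _ _ _] head=0 tail=1 count=1
After op 2 (write(21)): arr=[24 21 _ _ _ _] head=0 tail=2 count=2
After op 3 (read()): arr=[24 21 _ _ _ _] head=1 tail=2 count=1
After op 4 (write(10)): arr=[24 21 10 _ _ _] head=1 tail=3 count=2
After op 5 (read()): arr=[24 21 10 _ _ _] head=2 tail=3 count=1
After op 6 (write(13)): arr=[24 21 10 13 _ _] head=2 tail=4 count=2
After op 7 (write(19)): arr=[24 21 10 13 19 _] head=2 tail=5 count=3
After op 8 (peek()): arr=[24 21 10 13 19 _] head=2 tail=5 count=3
After op 9 (read()): arr=[24 21 10 13 19 _] head=3 tail=5 count=2
After op 10 (write(2)): arr=[24 21 10 13 19 2] head=3 tail=0 count=3
After op 11 (read()): arr=[24 21 10 13 19 2] head=4 tail=0 count=2
After op 12 (write(1)): arr=[1 21 10 13 19 2] head=4 tail=1 count=3
After op 13 (write(7)): arr=[1 7 10 13 19 2] head=4 tail=2 count=4
After op 14 (write(8)): arr=[1 7 8 13 19 2] head=4 tail=3 count=5
After op 15 (write(17)): arr=[1 7 8 17 19 2] head=4 tail=4 count=6
After op 16 (write(14)): arr=[1 7 8 17 14 2] head=5 tail=5 count=6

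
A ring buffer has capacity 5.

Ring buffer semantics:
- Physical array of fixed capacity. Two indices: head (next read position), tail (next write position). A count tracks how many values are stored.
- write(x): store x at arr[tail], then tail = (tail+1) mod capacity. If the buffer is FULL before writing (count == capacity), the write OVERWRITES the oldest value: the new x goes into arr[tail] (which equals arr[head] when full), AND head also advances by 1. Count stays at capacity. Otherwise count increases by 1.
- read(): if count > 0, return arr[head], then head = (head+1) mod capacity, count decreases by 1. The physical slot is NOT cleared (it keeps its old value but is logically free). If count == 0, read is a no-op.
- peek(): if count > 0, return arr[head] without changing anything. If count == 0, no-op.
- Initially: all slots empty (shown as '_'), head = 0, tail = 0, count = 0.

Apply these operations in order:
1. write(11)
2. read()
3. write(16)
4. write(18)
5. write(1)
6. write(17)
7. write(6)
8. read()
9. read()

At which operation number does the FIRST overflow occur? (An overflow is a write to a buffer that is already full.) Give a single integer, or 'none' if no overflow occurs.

After op 1 (write(11)): arr=[11 _ _ _ _] head=0 tail=1 count=1
After op 2 (read()): arr=[11 _ _ _ _] head=1 tail=1 count=0
After op 3 (write(16)): arr=[11 16 _ _ _] head=1 tail=2 count=1
After op 4 (write(18)): arr=[11 16 18 _ _] head=1 tail=3 count=2
After op 5 (write(1)): arr=[11 16 18 1 _] head=1 tail=4 count=3
After op 6 (write(17)): arr=[11 16 18 1 17] head=1 tail=0 count=4
After op 7 (write(6)): arr=[6 16 18 1 17] head=1 tail=1 count=5
After op 8 (read()): arr=[6 16 18 1 17] head=2 tail=1 count=4
After op 9 (read()): arr=[6 16 18 1 17] head=3 tail=1 count=3

Answer: none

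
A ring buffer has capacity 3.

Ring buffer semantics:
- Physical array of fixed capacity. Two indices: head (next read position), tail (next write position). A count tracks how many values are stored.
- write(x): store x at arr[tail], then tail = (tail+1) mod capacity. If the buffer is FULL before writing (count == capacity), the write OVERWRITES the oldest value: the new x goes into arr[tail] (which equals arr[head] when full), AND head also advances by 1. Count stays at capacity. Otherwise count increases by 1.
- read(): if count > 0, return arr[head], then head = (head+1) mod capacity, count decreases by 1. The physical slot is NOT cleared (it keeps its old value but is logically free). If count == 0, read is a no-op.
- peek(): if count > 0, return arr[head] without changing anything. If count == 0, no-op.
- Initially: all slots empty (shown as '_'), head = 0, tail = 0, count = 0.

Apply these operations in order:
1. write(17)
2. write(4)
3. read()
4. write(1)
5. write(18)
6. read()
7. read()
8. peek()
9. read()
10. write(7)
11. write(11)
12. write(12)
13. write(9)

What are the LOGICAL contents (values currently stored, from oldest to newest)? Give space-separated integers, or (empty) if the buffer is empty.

Answer: 11 12 9

Derivation:
After op 1 (write(17)): arr=[17 _ _] head=0 tail=1 count=1
After op 2 (write(4)): arr=[17 4 _] head=0 tail=2 count=2
After op 3 (read()): arr=[17 4 _] head=1 tail=2 count=1
After op 4 (write(1)): arr=[17 4 1] head=1 tail=0 count=2
After op 5 (write(18)): arr=[18 4 1] head=1 tail=1 count=3
After op 6 (read()): arr=[18 4 1] head=2 tail=1 count=2
After op 7 (read()): arr=[18 4 1] head=0 tail=1 count=1
After op 8 (peek()): arr=[18 4 1] head=0 tail=1 count=1
After op 9 (read()): arr=[18 4 1] head=1 tail=1 count=0
After op 10 (write(7)): arr=[18 7 1] head=1 tail=2 count=1
After op 11 (write(11)): arr=[18 7 11] head=1 tail=0 count=2
After op 12 (write(12)): arr=[12 7 11] head=1 tail=1 count=3
After op 13 (write(9)): arr=[12 9 11] head=2 tail=2 count=3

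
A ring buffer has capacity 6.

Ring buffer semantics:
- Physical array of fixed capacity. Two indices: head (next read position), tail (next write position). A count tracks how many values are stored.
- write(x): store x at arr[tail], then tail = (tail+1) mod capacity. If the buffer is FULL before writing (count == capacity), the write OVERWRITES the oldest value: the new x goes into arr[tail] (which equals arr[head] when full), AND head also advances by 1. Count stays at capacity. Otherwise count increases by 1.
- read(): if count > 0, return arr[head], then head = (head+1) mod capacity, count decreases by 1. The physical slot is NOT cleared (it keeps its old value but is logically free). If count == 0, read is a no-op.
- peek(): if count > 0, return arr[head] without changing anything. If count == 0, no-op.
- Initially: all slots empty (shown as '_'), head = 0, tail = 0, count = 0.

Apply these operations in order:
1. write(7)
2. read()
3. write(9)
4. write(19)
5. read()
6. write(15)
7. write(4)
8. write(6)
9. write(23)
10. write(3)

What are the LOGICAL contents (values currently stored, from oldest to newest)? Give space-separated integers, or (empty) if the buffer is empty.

After op 1 (write(7)): arr=[7 _ _ _ _ _] head=0 tail=1 count=1
After op 2 (read()): arr=[7 _ _ _ _ _] head=1 tail=1 count=0
After op 3 (write(9)): arr=[7 9 _ _ _ _] head=1 tail=2 count=1
After op 4 (write(19)): arr=[7 9 19 _ _ _] head=1 tail=3 count=2
After op 5 (read()): arr=[7 9 19 _ _ _] head=2 tail=3 count=1
After op 6 (write(15)): arr=[7 9 19 15 _ _] head=2 tail=4 count=2
After op 7 (write(4)): arr=[7 9 19 15 4 _] head=2 tail=5 count=3
After op 8 (write(6)): arr=[7 9 19 15 4 6] head=2 tail=0 count=4
After op 9 (write(23)): arr=[23 9 19 15 4 6] head=2 tail=1 count=5
After op 10 (write(3)): arr=[23 3 19 15 4 6] head=2 tail=2 count=6

Answer: 19 15 4 6 23 3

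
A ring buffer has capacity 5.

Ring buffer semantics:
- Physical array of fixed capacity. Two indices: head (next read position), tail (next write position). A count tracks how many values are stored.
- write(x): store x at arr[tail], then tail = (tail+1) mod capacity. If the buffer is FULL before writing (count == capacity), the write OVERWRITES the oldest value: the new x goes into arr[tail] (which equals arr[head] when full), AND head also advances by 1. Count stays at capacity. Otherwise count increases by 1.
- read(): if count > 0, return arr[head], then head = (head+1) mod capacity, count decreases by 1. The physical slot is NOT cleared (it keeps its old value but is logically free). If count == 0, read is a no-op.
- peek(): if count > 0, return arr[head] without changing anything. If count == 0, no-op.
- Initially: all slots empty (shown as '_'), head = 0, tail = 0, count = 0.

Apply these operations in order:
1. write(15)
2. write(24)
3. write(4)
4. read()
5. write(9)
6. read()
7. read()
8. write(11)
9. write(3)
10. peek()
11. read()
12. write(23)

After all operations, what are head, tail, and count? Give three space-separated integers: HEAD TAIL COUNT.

After op 1 (write(15)): arr=[15 _ _ _ _] head=0 tail=1 count=1
After op 2 (write(24)): arr=[15 24 _ _ _] head=0 tail=2 count=2
After op 3 (write(4)): arr=[15 24 4 _ _] head=0 tail=3 count=3
After op 4 (read()): arr=[15 24 4 _ _] head=1 tail=3 count=2
After op 5 (write(9)): arr=[15 24 4 9 _] head=1 tail=4 count=3
After op 6 (read()): arr=[15 24 4 9 _] head=2 tail=4 count=2
After op 7 (read()): arr=[15 24 4 9 _] head=3 tail=4 count=1
After op 8 (write(11)): arr=[15 24 4 9 11] head=3 tail=0 count=2
After op 9 (write(3)): arr=[3 24 4 9 11] head=3 tail=1 count=3
After op 10 (peek()): arr=[3 24 4 9 11] head=3 tail=1 count=3
After op 11 (read()): arr=[3 24 4 9 11] head=4 tail=1 count=2
After op 12 (write(23)): arr=[3 23 4 9 11] head=4 tail=2 count=3

Answer: 4 2 3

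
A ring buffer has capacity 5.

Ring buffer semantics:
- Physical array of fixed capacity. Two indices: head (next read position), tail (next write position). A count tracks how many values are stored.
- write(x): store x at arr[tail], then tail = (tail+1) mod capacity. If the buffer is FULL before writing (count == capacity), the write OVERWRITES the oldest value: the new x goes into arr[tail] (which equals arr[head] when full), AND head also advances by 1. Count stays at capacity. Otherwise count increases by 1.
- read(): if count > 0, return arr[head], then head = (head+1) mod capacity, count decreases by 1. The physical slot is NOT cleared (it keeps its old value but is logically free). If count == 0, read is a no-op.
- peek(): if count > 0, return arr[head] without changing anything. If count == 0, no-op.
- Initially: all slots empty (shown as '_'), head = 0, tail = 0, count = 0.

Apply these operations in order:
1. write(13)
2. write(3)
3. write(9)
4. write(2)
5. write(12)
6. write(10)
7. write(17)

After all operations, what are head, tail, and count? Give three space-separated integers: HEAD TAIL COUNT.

After op 1 (write(13)): arr=[13 _ _ _ _] head=0 tail=1 count=1
After op 2 (write(3)): arr=[13 3 _ _ _] head=0 tail=2 count=2
After op 3 (write(9)): arr=[13 3 9 _ _] head=0 tail=3 count=3
After op 4 (write(2)): arr=[13 3 9 2 _] head=0 tail=4 count=4
After op 5 (write(12)): arr=[13 3 9 2 12] head=0 tail=0 count=5
After op 6 (write(10)): arr=[10 3 9 2 12] head=1 tail=1 count=5
After op 7 (write(17)): arr=[10 17 9 2 12] head=2 tail=2 count=5

Answer: 2 2 5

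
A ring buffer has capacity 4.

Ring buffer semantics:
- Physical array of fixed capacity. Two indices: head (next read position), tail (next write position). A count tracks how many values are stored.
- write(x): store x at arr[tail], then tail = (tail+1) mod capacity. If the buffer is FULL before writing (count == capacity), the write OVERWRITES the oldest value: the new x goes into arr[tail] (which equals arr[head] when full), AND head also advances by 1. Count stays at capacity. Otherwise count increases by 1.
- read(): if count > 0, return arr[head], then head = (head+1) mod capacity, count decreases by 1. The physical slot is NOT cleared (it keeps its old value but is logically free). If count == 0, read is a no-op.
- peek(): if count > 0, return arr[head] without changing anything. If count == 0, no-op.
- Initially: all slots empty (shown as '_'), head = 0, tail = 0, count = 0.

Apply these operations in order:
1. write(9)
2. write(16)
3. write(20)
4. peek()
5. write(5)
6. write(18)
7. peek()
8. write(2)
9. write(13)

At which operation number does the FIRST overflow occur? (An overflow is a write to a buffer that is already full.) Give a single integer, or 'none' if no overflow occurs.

Answer: 6

Derivation:
After op 1 (write(9)): arr=[9 _ _ _] head=0 tail=1 count=1
After op 2 (write(16)): arr=[9 16 _ _] head=0 tail=2 count=2
After op 3 (write(20)): arr=[9 16 20 _] head=0 tail=3 count=3
After op 4 (peek()): arr=[9 16 20 _] head=0 tail=3 count=3
After op 5 (write(5)): arr=[9 16 20 5] head=0 tail=0 count=4
After op 6 (write(18)): arr=[18 16 20 5] head=1 tail=1 count=4
After op 7 (peek()): arr=[18 16 20 5] head=1 tail=1 count=4
After op 8 (write(2)): arr=[18 2 20 5] head=2 tail=2 count=4
After op 9 (write(13)): arr=[18 2 13 5] head=3 tail=3 count=4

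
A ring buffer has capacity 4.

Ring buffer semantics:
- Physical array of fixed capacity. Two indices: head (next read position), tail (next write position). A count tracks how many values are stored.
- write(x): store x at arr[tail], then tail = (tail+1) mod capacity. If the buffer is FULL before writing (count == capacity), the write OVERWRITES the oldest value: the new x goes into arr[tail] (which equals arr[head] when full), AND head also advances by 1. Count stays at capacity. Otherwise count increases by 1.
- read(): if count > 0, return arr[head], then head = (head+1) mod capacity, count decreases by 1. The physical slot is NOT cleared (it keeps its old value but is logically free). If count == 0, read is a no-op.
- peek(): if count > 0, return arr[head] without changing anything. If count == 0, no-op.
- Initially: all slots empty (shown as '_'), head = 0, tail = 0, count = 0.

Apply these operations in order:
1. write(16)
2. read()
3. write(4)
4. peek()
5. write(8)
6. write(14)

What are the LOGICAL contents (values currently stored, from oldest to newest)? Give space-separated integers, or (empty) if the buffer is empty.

Answer: 4 8 14

Derivation:
After op 1 (write(16)): arr=[16 _ _ _] head=0 tail=1 count=1
After op 2 (read()): arr=[16 _ _ _] head=1 tail=1 count=0
After op 3 (write(4)): arr=[16 4 _ _] head=1 tail=2 count=1
After op 4 (peek()): arr=[16 4 _ _] head=1 tail=2 count=1
After op 5 (write(8)): arr=[16 4 8 _] head=1 tail=3 count=2
After op 6 (write(14)): arr=[16 4 8 14] head=1 tail=0 count=3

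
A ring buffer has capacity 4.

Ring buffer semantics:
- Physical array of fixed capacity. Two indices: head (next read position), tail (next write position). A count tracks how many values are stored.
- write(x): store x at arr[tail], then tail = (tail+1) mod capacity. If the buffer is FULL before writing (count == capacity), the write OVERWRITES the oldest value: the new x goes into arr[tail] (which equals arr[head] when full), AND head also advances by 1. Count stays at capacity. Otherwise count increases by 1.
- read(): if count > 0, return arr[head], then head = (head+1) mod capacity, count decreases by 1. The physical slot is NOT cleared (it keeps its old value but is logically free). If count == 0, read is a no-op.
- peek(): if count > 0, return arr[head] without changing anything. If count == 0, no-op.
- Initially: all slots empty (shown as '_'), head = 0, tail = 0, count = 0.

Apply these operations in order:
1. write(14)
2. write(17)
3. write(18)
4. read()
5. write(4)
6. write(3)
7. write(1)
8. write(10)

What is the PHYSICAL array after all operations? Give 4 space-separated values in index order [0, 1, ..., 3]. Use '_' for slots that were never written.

Answer: 3 1 10 4

Derivation:
After op 1 (write(14)): arr=[14 _ _ _] head=0 tail=1 count=1
After op 2 (write(17)): arr=[14 17 _ _] head=0 tail=2 count=2
After op 3 (write(18)): arr=[14 17 18 _] head=0 tail=3 count=3
After op 4 (read()): arr=[14 17 18 _] head=1 tail=3 count=2
After op 5 (write(4)): arr=[14 17 18 4] head=1 tail=0 count=3
After op 6 (write(3)): arr=[3 17 18 4] head=1 tail=1 count=4
After op 7 (write(1)): arr=[3 1 18 4] head=2 tail=2 count=4
After op 8 (write(10)): arr=[3 1 10 4] head=3 tail=3 count=4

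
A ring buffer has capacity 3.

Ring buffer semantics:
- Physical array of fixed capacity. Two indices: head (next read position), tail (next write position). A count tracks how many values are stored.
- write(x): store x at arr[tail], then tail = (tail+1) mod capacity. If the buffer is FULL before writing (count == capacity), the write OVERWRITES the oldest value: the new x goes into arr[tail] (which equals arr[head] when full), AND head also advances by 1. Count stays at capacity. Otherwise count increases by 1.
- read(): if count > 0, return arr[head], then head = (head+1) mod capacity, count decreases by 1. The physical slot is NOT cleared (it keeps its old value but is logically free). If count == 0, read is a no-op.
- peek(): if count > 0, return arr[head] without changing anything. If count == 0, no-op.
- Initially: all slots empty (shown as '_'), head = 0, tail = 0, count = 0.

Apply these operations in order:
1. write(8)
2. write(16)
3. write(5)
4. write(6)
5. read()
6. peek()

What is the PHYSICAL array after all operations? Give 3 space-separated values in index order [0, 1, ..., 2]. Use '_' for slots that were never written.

Answer: 6 16 5

Derivation:
After op 1 (write(8)): arr=[8 _ _] head=0 tail=1 count=1
After op 2 (write(16)): arr=[8 16 _] head=0 tail=2 count=2
After op 3 (write(5)): arr=[8 16 5] head=0 tail=0 count=3
After op 4 (write(6)): arr=[6 16 5] head=1 tail=1 count=3
After op 5 (read()): arr=[6 16 5] head=2 tail=1 count=2
After op 6 (peek()): arr=[6 16 5] head=2 tail=1 count=2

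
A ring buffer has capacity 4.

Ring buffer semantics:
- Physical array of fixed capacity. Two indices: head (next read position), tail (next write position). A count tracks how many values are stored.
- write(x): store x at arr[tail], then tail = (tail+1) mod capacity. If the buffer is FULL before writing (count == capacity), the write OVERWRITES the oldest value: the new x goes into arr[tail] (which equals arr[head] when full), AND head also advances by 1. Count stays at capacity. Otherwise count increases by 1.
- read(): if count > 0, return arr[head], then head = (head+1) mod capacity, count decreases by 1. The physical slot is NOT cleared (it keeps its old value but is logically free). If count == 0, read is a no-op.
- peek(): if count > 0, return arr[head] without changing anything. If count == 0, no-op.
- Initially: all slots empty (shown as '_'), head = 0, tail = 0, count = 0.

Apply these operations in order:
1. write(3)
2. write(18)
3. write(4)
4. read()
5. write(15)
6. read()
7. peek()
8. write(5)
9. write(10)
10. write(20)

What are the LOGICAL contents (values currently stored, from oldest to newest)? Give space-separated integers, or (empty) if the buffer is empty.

After op 1 (write(3)): arr=[3 _ _ _] head=0 tail=1 count=1
After op 2 (write(18)): arr=[3 18 _ _] head=0 tail=2 count=2
After op 3 (write(4)): arr=[3 18 4 _] head=0 tail=3 count=3
After op 4 (read()): arr=[3 18 4 _] head=1 tail=3 count=2
After op 5 (write(15)): arr=[3 18 4 15] head=1 tail=0 count=3
After op 6 (read()): arr=[3 18 4 15] head=2 tail=0 count=2
After op 7 (peek()): arr=[3 18 4 15] head=2 tail=0 count=2
After op 8 (write(5)): arr=[5 18 4 15] head=2 tail=1 count=3
After op 9 (write(10)): arr=[5 10 4 15] head=2 tail=2 count=4
After op 10 (write(20)): arr=[5 10 20 15] head=3 tail=3 count=4

Answer: 15 5 10 20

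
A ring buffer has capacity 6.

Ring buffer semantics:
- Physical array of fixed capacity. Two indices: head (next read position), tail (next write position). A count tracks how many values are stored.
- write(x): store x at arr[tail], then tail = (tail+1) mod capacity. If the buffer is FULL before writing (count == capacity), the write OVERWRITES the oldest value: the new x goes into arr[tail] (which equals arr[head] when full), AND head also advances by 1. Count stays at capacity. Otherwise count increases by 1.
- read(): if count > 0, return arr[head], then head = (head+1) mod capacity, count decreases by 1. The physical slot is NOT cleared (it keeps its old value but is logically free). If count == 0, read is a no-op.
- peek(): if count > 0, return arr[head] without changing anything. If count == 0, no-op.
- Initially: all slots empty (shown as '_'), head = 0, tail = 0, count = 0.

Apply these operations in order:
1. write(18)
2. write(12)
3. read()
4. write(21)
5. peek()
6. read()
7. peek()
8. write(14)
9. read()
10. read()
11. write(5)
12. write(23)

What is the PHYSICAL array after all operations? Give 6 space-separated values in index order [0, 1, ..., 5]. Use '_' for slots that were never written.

Answer: 18 12 21 14 5 23

Derivation:
After op 1 (write(18)): arr=[18 _ _ _ _ _] head=0 tail=1 count=1
After op 2 (write(12)): arr=[18 12 _ _ _ _] head=0 tail=2 count=2
After op 3 (read()): arr=[18 12 _ _ _ _] head=1 tail=2 count=1
After op 4 (write(21)): arr=[18 12 21 _ _ _] head=1 tail=3 count=2
After op 5 (peek()): arr=[18 12 21 _ _ _] head=1 tail=3 count=2
After op 6 (read()): arr=[18 12 21 _ _ _] head=2 tail=3 count=1
After op 7 (peek()): arr=[18 12 21 _ _ _] head=2 tail=3 count=1
After op 8 (write(14)): arr=[18 12 21 14 _ _] head=2 tail=4 count=2
After op 9 (read()): arr=[18 12 21 14 _ _] head=3 tail=4 count=1
After op 10 (read()): arr=[18 12 21 14 _ _] head=4 tail=4 count=0
After op 11 (write(5)): arr=[18 12 21 14 5 _] head=4 tail=5 count=1
After op 12 (write(23)): arr=[18 12 21 14 5 23] head=4 tail=0 count=2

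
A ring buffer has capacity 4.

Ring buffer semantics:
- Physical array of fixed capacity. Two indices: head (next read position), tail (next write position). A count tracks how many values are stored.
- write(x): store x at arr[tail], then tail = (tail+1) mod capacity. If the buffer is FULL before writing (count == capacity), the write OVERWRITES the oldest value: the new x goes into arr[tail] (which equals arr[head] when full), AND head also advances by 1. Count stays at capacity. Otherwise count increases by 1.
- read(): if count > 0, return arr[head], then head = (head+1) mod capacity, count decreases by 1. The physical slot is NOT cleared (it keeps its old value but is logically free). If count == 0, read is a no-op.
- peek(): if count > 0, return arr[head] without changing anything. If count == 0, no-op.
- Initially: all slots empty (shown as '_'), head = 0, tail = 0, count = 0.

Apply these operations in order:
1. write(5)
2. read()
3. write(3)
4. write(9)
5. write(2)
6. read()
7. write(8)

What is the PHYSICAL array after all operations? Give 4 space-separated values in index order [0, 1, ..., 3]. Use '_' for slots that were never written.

After op 1 (write(5)): arr=[5 _ _ _] head=0 tail=1 count=1
After op 2 (read()): arr=[5 _ _ _] head=1 tail=1 count=0
After op 3 (write(3)): arr=[5 3 _ _] head=1 tail=2 count=1
After op 4 (write(9)): arr=[5 3 9 _] head=1 tail=3 count=2
After op 5 (write(2)): arr=[5 3 9 2] head=1 tail=0 count=3
After op 6 (read()): arr=[5 3 9 2] head=2 tail=0 count=2
After op 7 (write(8)): arr=[8 3 9 2] head=2 tail=1 count=3

Answer: 8 3 9 2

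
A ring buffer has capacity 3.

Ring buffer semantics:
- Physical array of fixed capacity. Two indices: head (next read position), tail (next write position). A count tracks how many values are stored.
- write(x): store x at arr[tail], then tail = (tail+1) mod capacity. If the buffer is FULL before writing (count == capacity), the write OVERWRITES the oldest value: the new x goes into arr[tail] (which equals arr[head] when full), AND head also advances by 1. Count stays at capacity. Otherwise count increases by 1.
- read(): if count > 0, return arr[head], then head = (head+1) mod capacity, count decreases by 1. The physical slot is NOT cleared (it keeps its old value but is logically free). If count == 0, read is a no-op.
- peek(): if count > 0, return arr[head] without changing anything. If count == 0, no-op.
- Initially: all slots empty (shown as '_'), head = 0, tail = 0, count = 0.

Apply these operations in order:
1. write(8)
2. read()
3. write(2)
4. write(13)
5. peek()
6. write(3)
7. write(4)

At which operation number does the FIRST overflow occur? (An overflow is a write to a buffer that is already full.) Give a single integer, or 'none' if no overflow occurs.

After op 1 (write(8)): arr=[8 _ _] head=0 tail=1 count=1
After op 2 (read()): arr=[8 _ _] head=1 tail=1 count=0
After op 3 (write(2)): arr=[8 2 _] head=1 tail=2 count=1
After op 4 (write(13)): arr=[8 2 13] head=1 tail=0 count=2
After op 5 (peek()): arr=[8 2 13] head=1 tail=0 count=2
After op 6 (write(3)): arr=[3 2 13] head=1 tail=1 count=3
After op 7 (write(4)): arr=[3 4 13] head=2 tail=2 count=3

Answer: 7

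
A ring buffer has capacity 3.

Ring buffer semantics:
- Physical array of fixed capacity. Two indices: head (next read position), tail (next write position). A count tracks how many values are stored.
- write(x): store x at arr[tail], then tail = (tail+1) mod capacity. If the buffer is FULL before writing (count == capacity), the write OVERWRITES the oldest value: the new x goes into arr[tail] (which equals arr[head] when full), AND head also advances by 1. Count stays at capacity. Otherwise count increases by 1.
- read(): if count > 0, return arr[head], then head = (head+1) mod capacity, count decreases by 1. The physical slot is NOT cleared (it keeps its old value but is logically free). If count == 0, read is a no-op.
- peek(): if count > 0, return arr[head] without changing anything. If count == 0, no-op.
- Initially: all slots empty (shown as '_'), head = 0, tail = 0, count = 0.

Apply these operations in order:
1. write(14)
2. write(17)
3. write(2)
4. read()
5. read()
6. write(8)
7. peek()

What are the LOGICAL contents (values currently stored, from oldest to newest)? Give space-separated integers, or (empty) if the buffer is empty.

Answer: 2 8

Derivation:
After op 1 (write(14)): arr=[14 _ _] head=0 tail=1 count=1
After op 2 (write(17)): arr=[14 17 _] head=0 tail=2 count=2
After op 3 (write(2)): arr=[14 17 2] head=0 tail=0 count=3
After op 4 (read()): arr=[14 17 2] head=1 tail=0 count=2
After op 5 (read()): arr=[14 17 2] head=2 tail=0 count=1
After op 6 (write(8)): arr=[8 17 2] head=2 tail=1 count=2
After op 7 (peek()): arr=[8 17 2] head=2 tail=1 count=2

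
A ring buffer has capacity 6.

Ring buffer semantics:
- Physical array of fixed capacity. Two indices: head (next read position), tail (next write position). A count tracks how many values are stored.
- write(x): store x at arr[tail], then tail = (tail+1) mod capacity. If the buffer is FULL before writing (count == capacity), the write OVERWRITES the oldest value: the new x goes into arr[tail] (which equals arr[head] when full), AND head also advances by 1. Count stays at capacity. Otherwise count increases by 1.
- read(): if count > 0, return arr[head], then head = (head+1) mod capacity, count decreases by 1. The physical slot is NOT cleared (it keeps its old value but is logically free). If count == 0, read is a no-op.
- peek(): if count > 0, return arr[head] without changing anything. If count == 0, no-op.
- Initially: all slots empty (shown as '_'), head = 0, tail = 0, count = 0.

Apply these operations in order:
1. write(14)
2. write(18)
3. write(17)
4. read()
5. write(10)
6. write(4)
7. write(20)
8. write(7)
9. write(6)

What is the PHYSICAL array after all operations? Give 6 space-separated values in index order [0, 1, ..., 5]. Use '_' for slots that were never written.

Answer: 7 6 17 10 4 20

Derivation:
After op 1 (write(14)): arr=[14 _ _ _ _ _] head=0 tail=1 count=1
After op 2 (write(18)): arr=[14 18 _ _ _ _] head=0 tail=2 count=2
After op 3 (write(17)): arr=[14 18 17 _ _ _] head=0 tail=3 count=3
After op 4 (read()): arr=[14 18 17 _ _ _] head=1 tail=3 count=2
After op 5 (write(10)): arr=[14 18 17 10 _ _] head=1 tail=4 count=3
After op 6 (write(4)): arr=[14 18 17 10 4 _] head=1 tail=5 count=4
After op 7 (write(20)): arr=[14 18 17 10 4 20] head=1 tail=0 count=5
After op 8 (write(7)): arr=[7 18 17 10 4 20] head=1 tail=1 count=6
After op 9 (write(6)): arr=[7 6 17 10 4 20] head=2 tail=2 count=6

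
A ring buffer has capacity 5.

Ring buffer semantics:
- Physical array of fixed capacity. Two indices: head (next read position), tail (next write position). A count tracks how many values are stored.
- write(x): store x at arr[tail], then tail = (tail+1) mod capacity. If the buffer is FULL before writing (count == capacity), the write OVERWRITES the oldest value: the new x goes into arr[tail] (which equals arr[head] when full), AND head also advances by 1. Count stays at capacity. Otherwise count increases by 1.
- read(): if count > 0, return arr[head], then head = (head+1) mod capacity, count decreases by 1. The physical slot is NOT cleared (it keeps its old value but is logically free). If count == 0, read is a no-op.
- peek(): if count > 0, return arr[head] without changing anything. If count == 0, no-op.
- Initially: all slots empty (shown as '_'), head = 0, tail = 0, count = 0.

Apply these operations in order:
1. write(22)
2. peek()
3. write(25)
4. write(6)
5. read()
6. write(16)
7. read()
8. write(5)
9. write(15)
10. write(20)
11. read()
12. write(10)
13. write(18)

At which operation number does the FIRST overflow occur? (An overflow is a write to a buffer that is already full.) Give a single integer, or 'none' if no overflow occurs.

After op 1 (write(22)): arr=[22 _ _ _ _] head=0 tail=1 count=1
After op 2 (peek()): arr=[22 _ _ _ _] head=0 tail=1 count=1
After op 3 (write(25)): arr=[22 25 _ _ _] head=0 tail=2 count=2
After op 4 (write(6)): arr=[22 25 6 _ _] head=0 tail=3 count=3
After op 5 (read()): arr=[22 25 6 _ _] head=1 tail=3 count=2
After op 6 (write(16)): arr=[22 25 6 16 _] head=1 tail=4 count=3
After op 7 (read()): arr=[22 25 6 16 _] head=2 tail=4 count=2
After op 8 (write(5)): arr=[22 25 6 16 5] head=2 tail=0 count=3
After op 9 (write(15)): arr=[15 25 6 16 5] head=2 tail=1 count=4
After op 10 (write(20)): arr=[15 20 6 16 5] head=2 tail=2 count=5
After op 11 (read()): arr=[15 20 6 16 5] head=3 tail=2 count=4
After op 12 (write(10)): arr=[15 20 10 16 5] head=3 tail=3 count=5
After op 13 (write(18)): arr=[15 20 10 18 5] head=4 tail=4 count=5

Answer: 13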